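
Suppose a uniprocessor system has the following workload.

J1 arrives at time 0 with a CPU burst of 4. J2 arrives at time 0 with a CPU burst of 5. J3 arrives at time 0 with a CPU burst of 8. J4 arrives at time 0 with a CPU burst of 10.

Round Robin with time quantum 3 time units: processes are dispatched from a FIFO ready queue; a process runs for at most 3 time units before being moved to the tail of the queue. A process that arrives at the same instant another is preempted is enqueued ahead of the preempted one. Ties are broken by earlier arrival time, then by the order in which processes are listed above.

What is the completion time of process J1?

13

Gantt: | J1 0-3 | J2 3-6 | J3 6-9 | J4 9-12 | J1 12-13 | J2 13-15 | J3 15-18 | J4 18-21 | J3 21-23 | J4 23-27 |
Completion: J1=13  J2=15  J3=23  J4=27
Turnaround (C−A): J1=13  J2=15  J3=23  J4=27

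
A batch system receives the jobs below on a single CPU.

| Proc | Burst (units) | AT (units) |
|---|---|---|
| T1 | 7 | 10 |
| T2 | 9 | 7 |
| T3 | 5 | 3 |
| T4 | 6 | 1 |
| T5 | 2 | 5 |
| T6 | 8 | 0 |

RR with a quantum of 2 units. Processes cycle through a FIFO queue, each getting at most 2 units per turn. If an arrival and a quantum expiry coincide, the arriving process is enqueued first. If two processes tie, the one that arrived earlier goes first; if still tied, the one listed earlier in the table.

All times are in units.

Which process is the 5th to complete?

T1

Schedule: | T6 0-2 | T4 2-4 | T6 4-6 | T3 6-8 | T4 8-10 | T5 10-12 | T6 12-14 | T2 14-16 | T3 16-18 | T1 18-20 | T4 20-22 | T6 22-24 | T2 24-26 | T3 26-27 | T1 27-29 | T2 29-31 | T1 31-33 | T2 33-35 | T1 35-36 | T2 36-37 |
Completion: T1=36  T2=37  T3=27  T4=22  T5=12  T6=24
Turnaround (C−A): T1=26  T2=30  T3=24  T4=21  T5=7  T6=24
Finish order: T5 → T4 → T6 → T3 → T1 → T2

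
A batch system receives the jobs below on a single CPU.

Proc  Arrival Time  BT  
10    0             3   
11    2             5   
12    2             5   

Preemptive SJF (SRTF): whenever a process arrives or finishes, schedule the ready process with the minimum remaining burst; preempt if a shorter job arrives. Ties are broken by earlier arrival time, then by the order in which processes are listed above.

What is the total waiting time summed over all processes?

Schedule: | 10 0-3 | 11 3-8 | 12 8-13 |
Completion: 10=3  11=8  12=13
Turnaround (C−A): 10=3  11=6  12=11
Waiting = turnaround − burst: 10=0, 11=1, 12=6
Total waiting = 0 + 1 + 6 = 7

7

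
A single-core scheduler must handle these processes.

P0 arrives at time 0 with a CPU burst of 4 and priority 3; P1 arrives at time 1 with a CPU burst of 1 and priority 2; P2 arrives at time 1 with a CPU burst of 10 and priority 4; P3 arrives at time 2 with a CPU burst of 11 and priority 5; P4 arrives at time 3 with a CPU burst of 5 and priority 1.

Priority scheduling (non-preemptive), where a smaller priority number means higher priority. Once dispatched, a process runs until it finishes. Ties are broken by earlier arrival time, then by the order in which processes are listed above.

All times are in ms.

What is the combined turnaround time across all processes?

Timeline: | P0 0-4 | P4 4-9 | P1 9-10 | P2 10-20 | P3 20-31 |
Completion: P0=4  P1=10  P2=20  P3=31  P4=9
Turnaround (C−A): P0=4  P1=9  P2=19  P3=29  P4=6
Turnaround = completion − arrival: P0=4, P1=9, P2=19, P3=29, P4=6
Total turnaround = 4 + 9 + 19 + 29 + 6 = 67

67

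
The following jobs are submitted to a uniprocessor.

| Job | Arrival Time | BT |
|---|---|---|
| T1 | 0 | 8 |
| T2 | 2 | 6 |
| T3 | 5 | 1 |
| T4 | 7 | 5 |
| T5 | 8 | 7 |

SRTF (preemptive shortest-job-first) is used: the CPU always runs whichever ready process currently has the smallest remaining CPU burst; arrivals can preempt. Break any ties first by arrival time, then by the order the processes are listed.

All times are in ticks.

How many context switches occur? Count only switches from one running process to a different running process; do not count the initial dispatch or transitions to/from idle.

Gantt: | T1 0-5 | T3 5-6 | T1 6-9 | T4 9-14 | T2 14-20 | T5 20-27 |
Completion: T1=9  T2=20  T3=6  T4=14  T5=27
Turnaround (C−A): T1=9  T2=18  T3=1  T4=7  T5=19

5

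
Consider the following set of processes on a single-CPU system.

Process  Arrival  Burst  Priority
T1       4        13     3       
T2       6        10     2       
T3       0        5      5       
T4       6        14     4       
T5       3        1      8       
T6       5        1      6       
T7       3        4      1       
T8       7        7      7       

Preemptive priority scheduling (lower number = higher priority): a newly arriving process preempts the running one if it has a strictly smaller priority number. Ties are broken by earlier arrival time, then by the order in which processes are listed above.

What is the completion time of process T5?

55

Timeline: | T3 0-3 | T7 3-7 | T2 7-17 | T1 17-30 | T4 30-44 | T3 44-46 | T6 46-47 | T8 47-54 | T5 54-55 |
Completion: T1=30  T2=17  T3=46  T4=44  T5=55  T6=47  T7=7  T8=54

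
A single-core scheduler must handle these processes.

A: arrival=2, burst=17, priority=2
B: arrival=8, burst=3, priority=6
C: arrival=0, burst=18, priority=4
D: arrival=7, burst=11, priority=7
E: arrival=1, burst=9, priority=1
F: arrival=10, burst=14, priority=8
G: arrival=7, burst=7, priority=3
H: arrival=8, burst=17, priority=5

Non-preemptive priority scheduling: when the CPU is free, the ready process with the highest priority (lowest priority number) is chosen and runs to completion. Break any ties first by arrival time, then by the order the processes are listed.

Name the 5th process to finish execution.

Gantt: | C 0-18 | E 18-27 | A 27-44 | G 44-51 | H 51-68 | B 68-71 | D 71-82 | F 82-96 |
Completion: A=44  B=71  C=18  D=82  E=27  F=96  G=51  H=68
Finish order: C → E → A → G → H → B → D → F

H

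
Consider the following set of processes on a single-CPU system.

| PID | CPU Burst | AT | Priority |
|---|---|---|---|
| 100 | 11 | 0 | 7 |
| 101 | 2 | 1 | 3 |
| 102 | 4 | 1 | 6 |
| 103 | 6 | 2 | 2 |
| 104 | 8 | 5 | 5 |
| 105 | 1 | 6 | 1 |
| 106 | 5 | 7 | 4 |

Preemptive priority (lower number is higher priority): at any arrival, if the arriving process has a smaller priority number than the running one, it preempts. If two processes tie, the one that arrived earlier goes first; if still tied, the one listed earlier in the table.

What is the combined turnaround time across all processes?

Schedule: | 100 0-1 | 101 1-2 | 103 2-6 | 105 6-7 | 103 7-9 | 101 9-10 | 106 10-15 | 104 15-23 | 102 23-27 | 100 27-37 |
Completion: 100=37  101=10  102=27  103=9  104=23  105=7  106=15
Turnaround = completion − arrival: 100=37, 101=9, 102=26, 103=7, 104=18, 105=1, 106=8
Total turnaround = 37 + 9 + 26 + 7 + 18 + 1 + 8 = 106

106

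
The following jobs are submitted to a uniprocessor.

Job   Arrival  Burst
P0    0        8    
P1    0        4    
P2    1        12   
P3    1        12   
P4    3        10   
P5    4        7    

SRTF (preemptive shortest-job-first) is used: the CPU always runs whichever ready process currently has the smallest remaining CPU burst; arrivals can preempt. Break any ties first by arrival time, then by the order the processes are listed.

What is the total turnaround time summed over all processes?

148

Gantt: | P1 0-4 | P5 4-11 | P0 11-19 | P4 19-29 | P2 29-41 | P3 41-53 |
Completion: P0=19  P1=4  P2=41  P3=53  P4=29  P5=11
Turnaround (C−A): P0=19  P1=4  P2=40  P3=52  P4=26  P5=7
Turnaround = completion − arrival: P0=19, P1=4, P2=40, P3=52, P4=26, P5=7
Total turnaround = 19 + 4 + 40 + 52 + 26 + 7 = 148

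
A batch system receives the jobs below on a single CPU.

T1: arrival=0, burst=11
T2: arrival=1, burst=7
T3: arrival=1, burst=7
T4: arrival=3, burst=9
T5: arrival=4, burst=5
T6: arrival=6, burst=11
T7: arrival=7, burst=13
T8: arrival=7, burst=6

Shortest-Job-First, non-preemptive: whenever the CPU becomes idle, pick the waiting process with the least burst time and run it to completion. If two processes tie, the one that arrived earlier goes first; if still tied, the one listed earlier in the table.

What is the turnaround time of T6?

Timeline: | T1 0-11 | T5 11-16 | T8 16-22 | T2 22-29 | T3 29-36 | T4 36-45 | T6 45-56 | T7 56-69 |
Completion: T1=11  T2=29  T3=36  T4=45  T5=16  T6=56  T7=69  T8=22
Turnaround(T6) = completion − arrival = 56 − 6 = 50

50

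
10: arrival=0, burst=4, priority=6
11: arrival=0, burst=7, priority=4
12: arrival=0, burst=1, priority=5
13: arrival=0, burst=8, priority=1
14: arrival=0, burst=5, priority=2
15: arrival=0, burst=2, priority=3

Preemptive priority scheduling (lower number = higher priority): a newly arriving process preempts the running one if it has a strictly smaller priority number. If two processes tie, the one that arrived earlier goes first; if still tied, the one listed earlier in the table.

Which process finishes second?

Schedule: | 13 0-8 | 14 8-13 | 15 13-15 | 11 15-22 | 12 22-23 | 10 23-27 |
Completion: 10=27  11=22  12=23  13=8  14=13  15=15
Turnaround (C−A): 10=27  11=22  12=23  13=8  14=13  15=15
Finish order: 13 → 14 → 15 → 11 → 12 → 10

14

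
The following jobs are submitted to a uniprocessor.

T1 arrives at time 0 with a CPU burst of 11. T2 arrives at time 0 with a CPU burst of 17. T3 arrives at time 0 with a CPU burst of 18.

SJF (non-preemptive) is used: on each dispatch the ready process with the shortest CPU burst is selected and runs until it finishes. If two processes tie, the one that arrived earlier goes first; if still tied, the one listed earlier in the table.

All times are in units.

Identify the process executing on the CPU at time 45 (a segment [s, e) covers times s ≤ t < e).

T3

Gantt: | T1 0-11 | T2 11-28 | T3 28-46 |
Completion: T1=11  T2=28  T3=46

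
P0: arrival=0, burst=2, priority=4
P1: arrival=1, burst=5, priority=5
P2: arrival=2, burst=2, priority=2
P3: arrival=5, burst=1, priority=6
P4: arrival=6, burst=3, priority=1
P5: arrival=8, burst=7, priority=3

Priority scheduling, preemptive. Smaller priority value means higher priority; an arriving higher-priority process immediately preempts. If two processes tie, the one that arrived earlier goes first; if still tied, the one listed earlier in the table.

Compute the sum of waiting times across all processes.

28

Schedule: | P0 0-2 | P2 2-4 | P1 4-6 | P4 6-9 | P5 9-16 | P1 16-19 | P3 19-20 |
Completion: P0=2  P1=19  P2=4  P3=20  P4=9  P5=16
Turnaround (C−A): P0=2  P1=18  P2=2  P3=15  P4=3  P5=8
Waiting = turnaround − burst: P0=0, P1=13, P2=0, P3=14, P4=0, P5=1
Total waiting = 0 + 13 + 0 + 14 + 0 + 1 = 28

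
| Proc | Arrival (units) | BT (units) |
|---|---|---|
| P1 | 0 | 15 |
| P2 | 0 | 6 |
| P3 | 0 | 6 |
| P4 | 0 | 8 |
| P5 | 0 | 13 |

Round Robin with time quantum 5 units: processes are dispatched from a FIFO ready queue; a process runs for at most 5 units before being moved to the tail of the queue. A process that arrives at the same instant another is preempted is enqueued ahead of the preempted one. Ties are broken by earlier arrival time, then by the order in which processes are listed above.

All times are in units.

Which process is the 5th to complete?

P5

Schedule: | P1 0-5 | P2 5-10 | P3 10-15 | P4 15-20 | P5 20-25 | P1 25-30 | P2 30-31 | P3 31-32 | P4 32-35 | P5 35-40 | P1 40-45 | P5 45-48 |
Completion: P1=45  P2=31  P3=32  P4=35  P5=48
Turnaround (C−A): P1=45  P2=31  P3=32  P4=35  P5=48
Finish order: P2 → P3 → P4 → P1 → P5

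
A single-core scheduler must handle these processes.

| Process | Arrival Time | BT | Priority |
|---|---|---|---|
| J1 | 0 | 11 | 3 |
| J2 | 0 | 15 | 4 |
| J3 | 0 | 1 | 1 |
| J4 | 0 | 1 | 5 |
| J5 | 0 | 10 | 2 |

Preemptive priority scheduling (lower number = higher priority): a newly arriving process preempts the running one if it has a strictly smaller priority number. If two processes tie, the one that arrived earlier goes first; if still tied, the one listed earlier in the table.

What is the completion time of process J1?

Gantt: | J3 0-1 | J5 1-11 | J1 11-22 | J2 22-37 | J4 37-38 |
Completion: J1=22  J2=37  J3=1  J4=38  J5=11
Turnaround (C−A): J1=22  J2=37  J3=1  J4=38  J5=11

22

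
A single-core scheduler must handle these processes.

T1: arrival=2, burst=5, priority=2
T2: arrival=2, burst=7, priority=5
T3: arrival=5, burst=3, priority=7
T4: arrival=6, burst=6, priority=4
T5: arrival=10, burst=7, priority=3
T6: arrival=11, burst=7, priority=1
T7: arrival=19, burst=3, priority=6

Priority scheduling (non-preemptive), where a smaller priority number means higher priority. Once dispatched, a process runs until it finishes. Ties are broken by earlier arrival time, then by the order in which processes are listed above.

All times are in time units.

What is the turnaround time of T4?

Schedule: | idle 0-2 | T1 2-7 | T4 7-13 | T6 13-20 | T5 20-27 | T2 27-34 | T7 34-37 | T3 37-40 |
Completion: T1=7  T2=34  T3=40  T4=13  T5=27  T6=20  T7=37
Turnaround (C−A): T1=5  T2=32  T3=35  T4=7  T5=17  T6=9  T7=18
Turnaround(T4) = completion − arrival = 13 − 6 = 7

7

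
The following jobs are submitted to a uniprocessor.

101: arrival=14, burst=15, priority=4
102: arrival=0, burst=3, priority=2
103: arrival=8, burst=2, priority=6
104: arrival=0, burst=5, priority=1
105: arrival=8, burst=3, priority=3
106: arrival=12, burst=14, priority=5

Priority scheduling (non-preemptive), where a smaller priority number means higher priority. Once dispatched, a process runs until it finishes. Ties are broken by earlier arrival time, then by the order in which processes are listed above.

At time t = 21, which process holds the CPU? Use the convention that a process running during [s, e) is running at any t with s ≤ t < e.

106

Gantt: | 104 0-5 | 102 5-8 | 105 8-11 | 103 11-13 | 106 13-27 | 101 27-42 |
Completion: 101=42  102=8  103=13  104=5  105=11  106=27
Turnaround (C−A): 101=28  102=8  103=5  104=5  105=3  106=15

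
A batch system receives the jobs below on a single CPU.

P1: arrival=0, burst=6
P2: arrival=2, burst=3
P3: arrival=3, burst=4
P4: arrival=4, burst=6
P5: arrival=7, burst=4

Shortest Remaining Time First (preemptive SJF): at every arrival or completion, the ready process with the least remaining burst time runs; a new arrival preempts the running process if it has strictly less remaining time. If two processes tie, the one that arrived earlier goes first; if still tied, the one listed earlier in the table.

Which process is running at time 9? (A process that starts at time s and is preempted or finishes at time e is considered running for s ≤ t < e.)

Schedule: | P1 0-2 | P2 2-5 | P1 5-9 | P3 9-13 | P5 13-17 | P4 17-23 |
Completion: P1=9  P2=5  P3=13  P4=23  P5=17

P3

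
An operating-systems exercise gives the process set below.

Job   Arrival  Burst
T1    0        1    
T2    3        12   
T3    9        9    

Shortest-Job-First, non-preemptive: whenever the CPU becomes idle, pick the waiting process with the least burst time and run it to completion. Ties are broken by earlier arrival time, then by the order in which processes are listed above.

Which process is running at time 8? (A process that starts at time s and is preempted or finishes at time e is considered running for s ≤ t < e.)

Gantt: | T1 0-1 | idle 1-3 | T2 3-15 | T3 15-24 |
Completion: T1=1  T2=15  T3=24

T2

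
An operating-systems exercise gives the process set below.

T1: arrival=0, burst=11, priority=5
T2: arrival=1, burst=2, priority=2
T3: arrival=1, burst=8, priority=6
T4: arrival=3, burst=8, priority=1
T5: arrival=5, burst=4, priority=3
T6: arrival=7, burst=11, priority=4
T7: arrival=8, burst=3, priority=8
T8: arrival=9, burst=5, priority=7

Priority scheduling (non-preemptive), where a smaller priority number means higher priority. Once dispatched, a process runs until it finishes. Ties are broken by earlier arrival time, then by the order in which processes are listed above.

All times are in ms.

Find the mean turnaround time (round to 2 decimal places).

Gantt: | T1 0-11 | T4 11-19 | T2 19-21 | T5 21-25 | T6 25-36 | T3 36-44 | T8 44-49 | T7 49-52 |
Completion: T1=11  T2=21  T3=44  T4=19  T5=25  T6=36  T7=52  T8=49
Turnaround times: T1=11, T2=20, T3=43, T4=16, T5=20, T6=29, T7=44, T8=40
Average turnaround = (11+20+43+16+20+29+44+40) / 8 = 223/8 = 27.88

27.88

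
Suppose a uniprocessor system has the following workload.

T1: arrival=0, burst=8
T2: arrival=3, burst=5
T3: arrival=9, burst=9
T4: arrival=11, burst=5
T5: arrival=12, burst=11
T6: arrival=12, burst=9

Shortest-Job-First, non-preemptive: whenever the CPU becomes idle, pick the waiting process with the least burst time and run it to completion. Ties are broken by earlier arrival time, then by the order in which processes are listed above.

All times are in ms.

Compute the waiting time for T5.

Gantt: | T1 0-8 | T2 8-13 | T4 13-18 | T3 18-27 | T6 27-36 | T5 36-47 |
Completion: T1=8  T2=13  T3=27  T4=18  T5=47  T6=36
Turnaround (C−A): T1=8  T2=10  T3=18  T4=7  T5=35  T6=24
Waiting(T5) = turnaround − burst = 35 − 11 = 24

24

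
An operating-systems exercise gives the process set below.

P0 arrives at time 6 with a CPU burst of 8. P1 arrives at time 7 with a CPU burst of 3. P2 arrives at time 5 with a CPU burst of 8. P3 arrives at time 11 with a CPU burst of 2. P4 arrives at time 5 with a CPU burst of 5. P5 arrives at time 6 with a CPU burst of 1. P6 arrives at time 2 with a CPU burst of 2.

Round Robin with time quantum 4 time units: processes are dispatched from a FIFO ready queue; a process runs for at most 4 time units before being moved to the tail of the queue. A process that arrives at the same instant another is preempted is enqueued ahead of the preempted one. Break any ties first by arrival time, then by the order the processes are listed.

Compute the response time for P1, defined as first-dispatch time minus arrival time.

Schedule: | idle 0-2 | P6 2-4 | idle 4-5 | P2 5-9 | P4 9-13 | P0 13-17 | P5 17-18 | P1 18-21 | P2 21-25 | P3 25-27 | P4 27-28 | P0 28-32 |
Completion: P0=32  P1=21  P2=25  P3=27  P4=28  P5=18  P6=4
Turnaround (C−A): P0=26  P1=14  P2=20  P3=16  P4=23  P5=12  P6=2
Response(P1) = first start − arrival = 18 − 7 = 11

11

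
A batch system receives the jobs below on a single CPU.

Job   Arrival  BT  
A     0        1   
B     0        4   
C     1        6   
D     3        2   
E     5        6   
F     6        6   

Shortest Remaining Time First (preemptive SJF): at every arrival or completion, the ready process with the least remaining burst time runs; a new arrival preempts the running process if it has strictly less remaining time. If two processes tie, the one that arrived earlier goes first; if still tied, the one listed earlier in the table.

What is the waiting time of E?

Gantt: | A 0-1 | B 1-5 | D 5-7 | C 7-13 | E 13-19 | F 19-25 |
Completion: A=1  B=5  C=13  D=7  E=19  F=25
Waiting(E) = turnaround − burst = 14 − 6 = 8

8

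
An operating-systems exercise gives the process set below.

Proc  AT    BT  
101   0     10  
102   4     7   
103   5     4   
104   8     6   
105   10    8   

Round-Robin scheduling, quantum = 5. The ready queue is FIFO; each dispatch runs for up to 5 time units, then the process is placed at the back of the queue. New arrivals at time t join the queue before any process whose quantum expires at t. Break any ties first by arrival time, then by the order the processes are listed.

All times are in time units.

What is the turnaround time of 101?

19

Gantt: | 101 0-5 | 102 5-10 | 103 10-14 | 101 14-19 | 104 19-24 | 105 24-29 | 102 29-31 | 104 31-32 | 105 32-35 |
Completion: 101=19  102=31  103=14  104=32  105=35
Turnaround (C−A): 101=19  102=27  103=9  104=24  105=25
Turnaround(101) = completion − arrival = 19 − 0 = 19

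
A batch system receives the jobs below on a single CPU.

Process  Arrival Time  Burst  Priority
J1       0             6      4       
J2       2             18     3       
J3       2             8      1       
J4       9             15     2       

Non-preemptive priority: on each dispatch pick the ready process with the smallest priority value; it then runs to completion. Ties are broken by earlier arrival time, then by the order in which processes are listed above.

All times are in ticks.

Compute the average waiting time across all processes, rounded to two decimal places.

9.00

Timeline: | J1 0-6 | J3 6-14 | J4 14-29 | J2 29-47 |
Completion: J1=6  J2=47  J3=14  J4=29
Turnaround (C−A): J1=6  J2=45  J3=12  J4=20
Waiting times: J1=0, J2=27, J3=4, J4=5
Average waiting = (0+27+4+5) / 4 = 36/4 = 9.00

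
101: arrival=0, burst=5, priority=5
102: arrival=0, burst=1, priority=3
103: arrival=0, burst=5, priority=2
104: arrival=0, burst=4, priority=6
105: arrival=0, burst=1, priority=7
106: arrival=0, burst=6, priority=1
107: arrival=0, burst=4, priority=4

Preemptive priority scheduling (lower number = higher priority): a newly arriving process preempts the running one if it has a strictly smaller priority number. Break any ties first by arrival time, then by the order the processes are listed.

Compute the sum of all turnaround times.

Timeline: | 106 0-6 | 103 6-11 | 102 11-12 | 107 12-16 | 101 16-21 | 104 21-25 | 105 25-26 |
Completion: 101=21  102=12  103=11  104=25  105=26  106=6  107=16
Turnaround (C−A): 101=21  102=12  103=11  104=25  105=26  106=6  107=16
Turnaround = completion − arrival: 101=21, 102=12, 103=11, 104=25, 105=26, 106=6, 107=16
Total turnaround = 21 + 12 + 11 + 25 + 26 + 6 + 16 = 117

117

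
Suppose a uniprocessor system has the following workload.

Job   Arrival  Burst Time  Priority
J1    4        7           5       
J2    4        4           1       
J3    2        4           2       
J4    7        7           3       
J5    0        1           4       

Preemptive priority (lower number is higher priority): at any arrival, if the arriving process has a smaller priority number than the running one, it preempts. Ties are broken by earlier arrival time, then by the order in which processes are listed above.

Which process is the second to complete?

Timeline: | J5 0-1 | idle 1-2 | J3 2-4 | J2 4-8 | J3 8-10 | J4 10-17 | J1 17-24 |
Completion: J1=24  J2=8  J3=10  J4=17  J5=1
Turnaround (C−A): J1=20  J2=4  J3=8  J4=10  J5=1
Finish order: J5 → J2 → J3 → J4 → J1

J2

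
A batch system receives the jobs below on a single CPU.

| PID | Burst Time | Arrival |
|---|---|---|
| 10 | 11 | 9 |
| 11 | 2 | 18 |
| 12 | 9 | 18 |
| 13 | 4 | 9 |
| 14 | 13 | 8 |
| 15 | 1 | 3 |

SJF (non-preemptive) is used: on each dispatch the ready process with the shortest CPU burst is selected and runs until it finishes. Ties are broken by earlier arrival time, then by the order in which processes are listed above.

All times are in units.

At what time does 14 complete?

Gantt: | idle 0-3 | 15 3-4 | idle 4-8 | 14 8-21 | 11 21-23 | 13 23-27 | 12 27-36 | 10 36-47 |
Completion: 10=47  11=23  12=36  13=27  14=21  15=4

21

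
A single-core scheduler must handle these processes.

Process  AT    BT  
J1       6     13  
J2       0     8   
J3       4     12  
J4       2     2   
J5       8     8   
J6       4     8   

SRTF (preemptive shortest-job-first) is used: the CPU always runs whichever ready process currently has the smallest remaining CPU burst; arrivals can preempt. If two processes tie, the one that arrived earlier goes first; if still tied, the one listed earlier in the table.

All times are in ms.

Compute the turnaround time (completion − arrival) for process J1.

Timeline: | J2 0-2 | J4 2-4 | J2 4-10 | J6 10-18 | J5 18-26 | J3 26-38 | J1 38-51 |
Completion: J1=51  J2=10  J3=38  J4=4  J5=26  J6=18
Turnaround (C−A): J1=45  J2=10  J3=34  J4=2  J5=18  J6=14
Turnaround(J1) = completion − arrival = 51 − 6 = 45

45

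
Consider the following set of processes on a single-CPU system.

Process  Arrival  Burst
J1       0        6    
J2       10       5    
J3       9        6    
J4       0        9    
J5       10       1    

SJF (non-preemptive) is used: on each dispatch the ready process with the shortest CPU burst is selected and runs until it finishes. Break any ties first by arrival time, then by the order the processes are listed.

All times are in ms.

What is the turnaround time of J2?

11

Schedule: | J1 0-6 | J4 6-15 | J5 15-16 | J2 16-21 | J3 21-27 |
Completion: J1=6  J2=21  J3=27  J4=15  J5=16
Turnaround(J2) = completion − arrival = 21 − 10 = 11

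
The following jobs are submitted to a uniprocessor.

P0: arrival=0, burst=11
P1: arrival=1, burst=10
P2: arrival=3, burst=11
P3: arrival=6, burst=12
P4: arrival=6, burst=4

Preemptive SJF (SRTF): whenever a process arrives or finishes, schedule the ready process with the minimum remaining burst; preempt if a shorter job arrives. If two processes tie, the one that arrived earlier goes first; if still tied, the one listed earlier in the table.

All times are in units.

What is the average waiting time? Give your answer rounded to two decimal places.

14.00

Timeline: | P0 0-6 | P4 6-10 | P0 10-15 | P1 15-25 | P2 25-36 | P3 36-48 |
Completion: P0=15  P1=25  P2=36  P3=48  P4=10
Turnaround (C−A): P0=15  P1=24  P2=33  P3=42  P4=4
Waiting times: P0=4, P1=14, P2=22, P3=30, P4=0
Average waiting = (4+14+22+30+0) / 5 = 70/5 = 14.00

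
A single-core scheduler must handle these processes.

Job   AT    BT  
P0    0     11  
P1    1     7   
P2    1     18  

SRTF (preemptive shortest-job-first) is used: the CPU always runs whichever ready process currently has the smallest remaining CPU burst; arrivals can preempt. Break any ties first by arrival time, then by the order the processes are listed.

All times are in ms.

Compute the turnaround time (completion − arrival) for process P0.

18

Schedule: | P0 0-1 | P1 1-8 | P0 8-18 | P2 18-36 |
Completion: P0=18  P1=8  P2=36
Turnaround (C−A): P0=18  P1=7  P2=35
Turnaround(P0) = completion − arrival = 18 − 0 = 18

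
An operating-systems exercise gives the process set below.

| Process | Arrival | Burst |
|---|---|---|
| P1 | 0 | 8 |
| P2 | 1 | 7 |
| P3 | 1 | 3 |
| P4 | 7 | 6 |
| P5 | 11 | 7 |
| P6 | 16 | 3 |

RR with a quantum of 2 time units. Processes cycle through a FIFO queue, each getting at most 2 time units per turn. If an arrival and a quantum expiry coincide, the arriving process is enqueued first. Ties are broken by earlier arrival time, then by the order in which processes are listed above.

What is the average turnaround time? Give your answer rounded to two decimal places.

Timeline: | P1 0-2 | P2 2-4 | P3 4-6 | P1 6-8 | P2 8-10 | P3 10-11 | P4 11-13 | P1 13-15 | P2 15-17 | P5 17-19 | P4 19-21 | P1 21-23 | P6 23-25 | P2 25-26 | P5 26-28 | P4 28-30 | P6 30-31 | P5 31-34 |
Completion: P1=23  P2=26  P3=11  P4=30  P5=34  P6=31
Turnaround (C−A): P1=23  P2=25  P3=10  P4=23  P5=23  P6=15
Turnaround times: P1=23, P2=25, P3=10, P4=23, P5=23, P6=15
Average turnaround = (23+25+10+23+23+15) / 6 = 119/6 = 19.83

19.83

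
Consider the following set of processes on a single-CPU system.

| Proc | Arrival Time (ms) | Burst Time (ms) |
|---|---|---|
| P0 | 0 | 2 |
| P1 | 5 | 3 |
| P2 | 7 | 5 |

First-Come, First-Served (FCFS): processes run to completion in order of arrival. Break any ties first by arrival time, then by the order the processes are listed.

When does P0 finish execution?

Timeline: | P0 0-2 | idle 2-5 | P1 5-8 | P2 8-13 |
Completion: P0=2  P1=8  P2=13

2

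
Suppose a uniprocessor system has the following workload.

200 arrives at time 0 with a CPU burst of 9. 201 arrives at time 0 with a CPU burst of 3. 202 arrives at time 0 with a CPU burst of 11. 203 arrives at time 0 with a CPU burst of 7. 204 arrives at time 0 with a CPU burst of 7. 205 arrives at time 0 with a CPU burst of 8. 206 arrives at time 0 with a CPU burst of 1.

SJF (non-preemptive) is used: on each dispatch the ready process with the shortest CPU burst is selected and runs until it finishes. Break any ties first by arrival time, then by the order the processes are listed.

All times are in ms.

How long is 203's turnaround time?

Gantt: | 206 0-1 | 201 1-4 | 203 4-11 | 204 11-18 | 205 18-26 | 200 26-35 | 202 35-46 |
Completion: 200=35  201=4  202=46  203=11  204=18  205=26  206=1
Turnaround(203) = completion − arrival = 11 − 0 = 11

11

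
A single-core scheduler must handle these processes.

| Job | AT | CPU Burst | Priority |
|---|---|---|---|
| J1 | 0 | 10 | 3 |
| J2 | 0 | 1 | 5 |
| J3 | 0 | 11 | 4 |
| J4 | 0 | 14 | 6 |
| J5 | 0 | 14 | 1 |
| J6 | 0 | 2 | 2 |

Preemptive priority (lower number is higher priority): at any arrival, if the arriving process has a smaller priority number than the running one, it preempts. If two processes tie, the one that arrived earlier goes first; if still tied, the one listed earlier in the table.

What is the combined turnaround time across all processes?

Timeline: | J5 0-14 | J6 14-16 | J1 16-26 | J3 26-37 | J2 37-38 | J4 38-52 |
Completion: J1=26  J2=38  J3=37  J4=52  J5=14  J6=16
Turnaround (C−A): J1=26  J2=38  J3=37  J4=52  J5=14  J6=16
Turnaround = completion − arrival: J1=26, J2=38, J3=37, J4=52, J5=14, J6=16
Total turnaround = 26 + 38 + 37 + 52 + 14 + 16 = 183

183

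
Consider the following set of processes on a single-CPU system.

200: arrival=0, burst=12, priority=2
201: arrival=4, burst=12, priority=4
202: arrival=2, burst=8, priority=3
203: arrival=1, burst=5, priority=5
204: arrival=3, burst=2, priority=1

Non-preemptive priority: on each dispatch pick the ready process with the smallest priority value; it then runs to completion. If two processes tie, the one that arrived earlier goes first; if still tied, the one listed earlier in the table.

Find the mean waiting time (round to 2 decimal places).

14.40

Timeline: | 200 0-12 | 204 12-14 | 202 14-22 | 201 22-34 | 203 34-39 |
Completion: 200=12  201=34  202=22  203=39  204=14
Waiting times: 200=0, 201=18, 202=12, 203=33, 204=9
Average waiting = (0+18+12+33+9) / 5 = 72/5 = 14.40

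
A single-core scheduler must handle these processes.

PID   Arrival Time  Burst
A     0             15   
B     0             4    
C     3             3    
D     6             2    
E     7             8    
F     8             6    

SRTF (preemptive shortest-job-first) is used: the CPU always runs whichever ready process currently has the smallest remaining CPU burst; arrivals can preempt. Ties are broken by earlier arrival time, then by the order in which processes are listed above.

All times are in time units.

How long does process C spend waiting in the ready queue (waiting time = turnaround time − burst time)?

Timeline: | B 0-4 | C 4-7 | D 7-9 | F 9-15 | E 15-23 | A 23-38 |
Completion: A=38  B=4  C=7  D=9  E=23  F=15
Waiting(C) = turnaround − burst = 4 − 3 = 1

1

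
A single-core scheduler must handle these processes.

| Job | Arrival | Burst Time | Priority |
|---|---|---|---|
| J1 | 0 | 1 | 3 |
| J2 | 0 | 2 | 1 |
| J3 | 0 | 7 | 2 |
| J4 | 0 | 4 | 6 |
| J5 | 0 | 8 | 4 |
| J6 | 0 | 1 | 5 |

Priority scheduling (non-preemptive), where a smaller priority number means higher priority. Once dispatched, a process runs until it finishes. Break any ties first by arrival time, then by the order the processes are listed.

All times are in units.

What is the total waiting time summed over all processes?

58

Timeline: | J2 0-2 | J3 2-9 | J1 9-10 | J5 10-18 | J6 18-19 | J4 19-23 |
Completion: J1=10  J2=2  J3=9  J4=23  J5=18  J6=19
Turnaround (C−A): J1=10  J2=2  J3=9  J4=23  J5=18  J6=19
Waiting = turnaround − burst: J1=9, J2=0, J3=2, J4=19, J5=10, J6=18
Total waiting = 9 + 0 + 2 + 19 + 10 + 18 = 58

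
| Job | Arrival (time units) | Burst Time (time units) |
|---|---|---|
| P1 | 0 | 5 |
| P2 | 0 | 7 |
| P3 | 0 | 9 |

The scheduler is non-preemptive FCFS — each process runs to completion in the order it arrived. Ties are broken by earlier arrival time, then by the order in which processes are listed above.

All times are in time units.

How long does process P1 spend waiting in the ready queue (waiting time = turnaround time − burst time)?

Schedule: | P1 0-5 | P2 5-12 | P3 12-21 |
Completion: P1=5  P2=12  P3=21
Waiting(P1) = turnaround − burst = 5 − 5 = 0

0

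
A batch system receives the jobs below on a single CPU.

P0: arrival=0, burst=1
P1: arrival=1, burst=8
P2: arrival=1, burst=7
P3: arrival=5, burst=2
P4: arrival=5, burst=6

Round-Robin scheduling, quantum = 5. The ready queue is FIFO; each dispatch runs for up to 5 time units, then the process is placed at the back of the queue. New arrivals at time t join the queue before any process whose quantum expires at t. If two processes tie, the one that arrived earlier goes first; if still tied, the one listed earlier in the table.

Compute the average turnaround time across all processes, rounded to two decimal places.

Timeline: | P0 0-1 | P1 1-6 | P2 6-11 | P3 11-13 | P4 13-18 | P1 18-21 | P2 21-23 | P4 23-24 |
Completion: P0=1  P1=21  P2=23  P3=13  P4=24
Turnaround times: P0=1, P1=20, P2=22, P3=8, P4=19
Average turnaround = (1+20+22+8+19) / 5 = 70/5 = 14.00

14.00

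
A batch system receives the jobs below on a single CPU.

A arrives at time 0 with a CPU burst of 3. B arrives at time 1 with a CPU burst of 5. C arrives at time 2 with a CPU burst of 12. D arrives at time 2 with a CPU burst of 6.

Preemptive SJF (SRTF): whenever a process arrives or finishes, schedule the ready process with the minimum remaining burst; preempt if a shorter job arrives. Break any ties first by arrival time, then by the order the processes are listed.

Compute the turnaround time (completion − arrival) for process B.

Schedule: | A 0-3 | B 3-8 | D 8-14 | C 14-26 |
Completion: A=3  B=8  C=26  D=14
Turnaround (C−A): A=3  B=7  C=24  D=12
Turnaround(B) = completion − arrival = 8 − 1 = 7

7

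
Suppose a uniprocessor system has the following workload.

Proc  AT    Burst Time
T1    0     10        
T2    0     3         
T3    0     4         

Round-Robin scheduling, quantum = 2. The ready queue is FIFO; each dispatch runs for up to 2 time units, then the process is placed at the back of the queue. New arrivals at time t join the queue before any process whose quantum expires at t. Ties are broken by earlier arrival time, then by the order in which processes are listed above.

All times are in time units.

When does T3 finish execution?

11

Schedule: | T1 0-2 | T2 2-4 | T3 4-6 | T1 6-8 | T2 8-9 | T3 9-11 | T1 11-17 |
Completion: T1=17  T2=9  T3=11
Turnaround (C−A): T1=17  T2=9  T3=11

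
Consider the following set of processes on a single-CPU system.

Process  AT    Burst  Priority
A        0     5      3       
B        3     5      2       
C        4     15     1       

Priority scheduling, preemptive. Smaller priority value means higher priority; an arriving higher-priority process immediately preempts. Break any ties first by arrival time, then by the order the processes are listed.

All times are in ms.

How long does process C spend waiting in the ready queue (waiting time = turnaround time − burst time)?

0

Timeline: | A 0-3 | B 3-4 | C 4-19 | B 19-23 | A 23-25 |
Completion: A=25  B=23  C=19
Turnaround (C−A): A=25  B=20  C=15
Waiting(C) = turnaround − burst = 15 − 15 = 0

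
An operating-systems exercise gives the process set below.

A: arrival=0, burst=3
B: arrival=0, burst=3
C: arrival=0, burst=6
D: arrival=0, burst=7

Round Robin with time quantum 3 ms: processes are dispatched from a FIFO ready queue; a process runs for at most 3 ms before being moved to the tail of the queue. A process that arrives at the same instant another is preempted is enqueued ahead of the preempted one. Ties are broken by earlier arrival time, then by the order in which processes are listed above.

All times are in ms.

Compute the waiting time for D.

12

Gantt: | A 0-3 | B 3-6 | C 6-9 | D 9-12 | C 12-15 | D 15-19 |
Completion: A=3  B=6  C=15  D=19
Turnaround (C−A): A=3  B=6  C=15  D=19
Waiting(D) = turnaround − burst = 19 − 7 = 12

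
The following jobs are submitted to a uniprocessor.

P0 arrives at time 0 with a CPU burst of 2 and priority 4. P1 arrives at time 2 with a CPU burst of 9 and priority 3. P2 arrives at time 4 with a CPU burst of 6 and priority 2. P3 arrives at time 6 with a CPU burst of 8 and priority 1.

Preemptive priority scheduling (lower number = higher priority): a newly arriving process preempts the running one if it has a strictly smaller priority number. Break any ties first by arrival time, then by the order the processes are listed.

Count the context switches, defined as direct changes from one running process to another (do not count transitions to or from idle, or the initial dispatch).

5

Schedule: | P0 0-2 | P1 2-4 | P2 4-6 | P3 6-14 | P2 14-18 | P1 18-25 |
Completion: P0=2  P1=25  P2=18  P3=14
Turnaround (C−A): P0=2  P1=23  P2=14  P3=8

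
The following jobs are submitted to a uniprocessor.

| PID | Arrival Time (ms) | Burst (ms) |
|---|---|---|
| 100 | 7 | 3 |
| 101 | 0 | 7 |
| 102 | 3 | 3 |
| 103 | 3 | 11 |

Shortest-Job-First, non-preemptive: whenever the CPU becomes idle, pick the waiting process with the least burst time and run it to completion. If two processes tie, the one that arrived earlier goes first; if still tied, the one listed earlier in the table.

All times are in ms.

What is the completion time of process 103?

Timeline: | 101 0-7 | 102 7-10 | 100 10-13 | 103 13-24 |
Completion: 100=13  101=7  102=10  103=24

24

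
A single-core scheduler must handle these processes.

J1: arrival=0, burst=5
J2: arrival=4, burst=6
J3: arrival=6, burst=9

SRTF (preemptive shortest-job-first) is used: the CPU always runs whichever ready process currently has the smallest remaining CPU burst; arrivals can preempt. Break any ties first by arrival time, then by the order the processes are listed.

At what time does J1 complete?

Timeline: | J1 0-5 | J2 5-11 | J3 11-20 |
Completion: J1=5  J2=11  J3=20
Turnaround (C−A): J1=5  J2=7  J3=14

5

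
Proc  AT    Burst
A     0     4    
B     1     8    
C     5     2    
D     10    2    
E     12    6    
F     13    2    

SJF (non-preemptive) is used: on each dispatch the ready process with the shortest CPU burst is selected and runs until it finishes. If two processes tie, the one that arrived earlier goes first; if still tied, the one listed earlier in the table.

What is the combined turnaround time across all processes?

47

Schedule: | A 0-4 | B 4-12 | C 12-14 | D 14-16 | F 16-18 | E 18-24 |
Completion: A=4  B=12  C=14  D=16  E=24  F=18
Turnaround = completion − arrival: A=4, B=11, C=9, D=6, E=12, F=5
Total turnaround = 4 + 11 + 9 + 6 + 12 + 5 = 47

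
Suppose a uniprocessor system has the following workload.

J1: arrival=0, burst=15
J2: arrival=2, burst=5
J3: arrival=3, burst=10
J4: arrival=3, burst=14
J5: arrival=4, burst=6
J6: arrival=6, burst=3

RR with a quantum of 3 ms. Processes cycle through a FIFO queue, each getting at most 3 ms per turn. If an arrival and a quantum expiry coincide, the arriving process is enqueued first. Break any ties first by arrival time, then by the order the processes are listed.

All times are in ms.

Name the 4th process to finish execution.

Timeline: | J1 0-3 | J2 3-6 | J3 6-9 | J4 9-12 | J1 12-15 | J5 15-18 | J6 18-21 | J2 21-23 | J3 23-26 | J4 26-29 | J1 29-32 | J5 32-35 | J3 35-38 | J4 38-41 | J1 41-44 | J3 44-45 | J4 45-48 | J1 48-51 | J4 51-53 |
Completion: J1=51  J2=23  J3=45  J4=53  J5=35  J6=21
Turnaround (C−A): J1=51  J2=21  J3=42  J4=50  J5=31  J6=15
Finish order: J6 → J2 → J5 → J3 → J1 → J4

J3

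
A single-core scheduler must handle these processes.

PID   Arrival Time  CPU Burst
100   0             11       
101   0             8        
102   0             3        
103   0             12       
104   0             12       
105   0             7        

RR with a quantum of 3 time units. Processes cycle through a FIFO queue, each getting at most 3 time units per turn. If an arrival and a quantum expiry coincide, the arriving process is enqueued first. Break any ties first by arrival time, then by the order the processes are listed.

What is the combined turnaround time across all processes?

Gantt: | 100 0-3 | 101 3-6 | 102 6-9 | 103 9-12 | 104 12-15 | 105 15-18 | 100 18-21 | 101 21-24 | 103 24-27 | 104 27-30 | 105 30-33 | 100 33-36 | 101 36-38 | 103 38-41 | 104 41-44 | 105 44-45 | 100 45-47 | 103 47-50 | 104 50-53 |
Completion: 100=47  101=38  102=9  103=50  104=53  105=45
Turnaround = completion − arrival: 100=47, 101=38, 102=9, 103=50, 104=53, 105=45
Total turnaround = 47 + 38 + 9 + 50 + 53 + 45 = 242

242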